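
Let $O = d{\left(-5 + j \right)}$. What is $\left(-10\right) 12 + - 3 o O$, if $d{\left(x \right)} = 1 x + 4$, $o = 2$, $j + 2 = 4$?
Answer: $-126$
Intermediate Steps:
$j = 2$ ($j = -2 + 4 = 2$)
$d{\left(x \right)} = 4 + x$ ($d{\left(x \right)} = x + 4 = 4 + x$)
$O = 1$ ($O = 4 + \left(-5 + 2\right) = 4 - 3 = 1$)
$\left(-10\right) 12 + - 3 o O = \left(-10\right) 12 + \left(-3\right) 2 \cdot 1 = -120 - 6 = -126$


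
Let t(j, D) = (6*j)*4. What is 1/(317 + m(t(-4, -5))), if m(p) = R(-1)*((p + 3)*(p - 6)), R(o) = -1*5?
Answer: -1/47113 ≈ -2.1226e-5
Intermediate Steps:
R(o) = -5
t(j, D) = 24*j
m(p) = -5*(-6 + p)*(3 + p) (m(p) = -5*(p + 3)*(p - 6) = -5*(3 + p)*(-6 + p) = -5*(-6 + p)*(3 + p))
1/(317 + m(t(-4, -5))) = 1/(317 + (90 - 5*(24*(-4))² + 15*(24*(-4)))) = 1/(317 + (90 - 5*(-96)² + 15*(-96))) = 1/(317 + (90 - 5*9216 - 1440)) = 1/(317 + (90 - 46080 - 1440)) = 1/(317 - 47430) = 1/(-47113) = -1/47113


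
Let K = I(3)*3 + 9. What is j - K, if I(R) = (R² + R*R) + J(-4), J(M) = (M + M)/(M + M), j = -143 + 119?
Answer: -90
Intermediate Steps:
j = -24
J(M) = 1 (J(M) = (2*M)/((2*M)) = (2*M)*(1/(2*M)) = 1)
I(R) = 1 + 2*R² (I(R) = (R² + R*R) + 1 = (R² + R²) + 1 = 2*R² + 1 = 1 + 2*R²)
K = 66 (K = (1 + 2*3²)*3 + 9 = (1 + 2*9)*3 + 9 = (1 + 18)*3 + 9 = 19*3 + 9 = 57 + 9 = 66)
j - K = -24 - 1*66 = -24 - 66 = -90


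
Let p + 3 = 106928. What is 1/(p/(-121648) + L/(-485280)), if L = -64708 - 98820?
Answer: -1844791920/999865933 ≈ -1.8450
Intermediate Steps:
p = 106925 (p = -3 + 106928 = 106925)
L = -163528
1/(p/(-121648) + L/(-485280)) = 1/(106925/(-121648) - 163528/(-485280)) = 1/(106925*(-1/121648) - 163528*(-1/485280)) = 1/(-106925/121648 + 20441/60660) = 1/(-999865933/1844791920) = -1844791920/999865933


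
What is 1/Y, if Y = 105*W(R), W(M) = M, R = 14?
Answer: 1/1470 ≈ 0.00068027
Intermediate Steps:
Y = 1470 (Y = 105*14 = 1470)
1/Y = 1/1470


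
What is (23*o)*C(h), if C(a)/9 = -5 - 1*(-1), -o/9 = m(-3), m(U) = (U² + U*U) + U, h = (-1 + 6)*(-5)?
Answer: 111780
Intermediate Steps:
h = -25 (h = 5*(-5) = -25)
m(U) = U + 2*U² (m(U) = (U² + U²) + U = 2*U² + U = U + 2*U²)
o = -135 (o = -(-27)*(1 + 2*(-3)) = -(-27)*(1 - 6) = -(-27)*(-5) = -9*15 = -135)
C(a) = -36 (C(a) = 9*(-5 - 1*(-1)) = 9*(-5 + 1) = 9*(-4) = -36)
(23*o)*C(h) = (23*(-135))*(-36) = -3105*(-36) = 111780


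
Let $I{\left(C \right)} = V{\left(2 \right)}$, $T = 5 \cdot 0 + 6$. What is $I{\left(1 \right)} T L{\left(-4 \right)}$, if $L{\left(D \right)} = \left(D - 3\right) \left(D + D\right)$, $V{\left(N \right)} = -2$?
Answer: $-672$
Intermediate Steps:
$L{\left(D \right)} = 2 D \left(-3 + D\right)$ ($L{\left(D \right)} = \left(-3 + D\right) 2 D = 2 D \left(-3 + D\right)$)
$T = 6$ ($T = 0 + 6 = 6$)
$I{\left(C \right)} = -2$
$I{\left(1 \right)} T L{\left(-4 \right)} = \left(-2\right) 6 \cdot 2 \left(-4\right) \left(-3 - 4\right) = - 12 \cdot 2 \left(-4\right) \left(-7\right) = \left(-12\right) 56 = -672$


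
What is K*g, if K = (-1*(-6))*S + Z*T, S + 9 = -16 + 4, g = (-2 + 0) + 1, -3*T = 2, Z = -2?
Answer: 374/3 ≈ 124.67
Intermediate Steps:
T = -⅔ (T = -⅓*2 = -⅔ ≈ -0.66667)
g = -1 (g = -2 + 1 = -1)
S = -21 (S = -9 + (-16 + 4) = -9 - 12 = -21)
K = -374/3 (K = -1*(-6)*(-21) - 2*(-⅔) = 6*(-21) + 4/3 = -126 + 4/3 = -374/3 ≈ -124.67)
K*g = -374/3*(-1) = 374/3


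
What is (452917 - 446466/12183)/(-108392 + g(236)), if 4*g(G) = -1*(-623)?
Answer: -1471317692/351637929 ≈ -4.1842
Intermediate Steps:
g(G) = 623/4 (g(G) = (-1*(-623))/4 = (¼)*623 = 623/4)
(452917 - 446466/12183)/(-108392 + g(236)) = (452917 - 446466/12183)/(-108392 + 623/4) = (452917 - 446466*1/12183)/(-432945/4) = (452917 - 148822/4061)*(-4/432945) = (1839147115/4061)*(-4/432945) = -1471317692/351637929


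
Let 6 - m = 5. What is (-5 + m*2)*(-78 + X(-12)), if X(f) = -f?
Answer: 198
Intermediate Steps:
m = 1 (m = 6 - 1*5 = 6 - 5 = 1)
(-5 + m*2)*(-78 + X(-12)) = (-5 + 1*2)*(-78 - 1*(-12)) = (-5 + 2)*(-78 + 12) = -3*(-66) = 198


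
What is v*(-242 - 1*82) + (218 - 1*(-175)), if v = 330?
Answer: -106527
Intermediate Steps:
v*(-242 - 1*82) + (218 - 1*(-175)) = 330*(-242 - 1*82) + (218 - 1*(-175)) = 330*(-242 - 82) + (218 + 175) = 330*(-324) + 393 = -106920 + 393 = -106527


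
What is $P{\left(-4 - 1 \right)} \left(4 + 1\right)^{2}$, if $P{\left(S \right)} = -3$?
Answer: $-75$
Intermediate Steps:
$P{\left(-4 - 1 \right)} \left(4 + 1\right)^{2} = - 3 \left(4 + 1\right)^{2} = - 3 \cdot 5^{2} = \left(-3\right) 25 = -75$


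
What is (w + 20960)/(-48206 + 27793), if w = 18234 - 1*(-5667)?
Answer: -44861/20413 ≈ -2.1977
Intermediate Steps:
w = 23901 (w = 18234 + 5667 = 23901)
(w + 20960)/(-48206 + 27793) = (23901 + 20960)/(-48206 + 27793) = 44861/(-20413) = 44861*(-1/20413) = -44861/20413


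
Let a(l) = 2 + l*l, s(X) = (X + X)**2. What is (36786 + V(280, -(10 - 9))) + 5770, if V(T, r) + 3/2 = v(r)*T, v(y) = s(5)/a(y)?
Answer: 311327/6 ≈ 51888.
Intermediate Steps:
s(X) = 4*X**2 (s(X) = (2*X)**2 = 4*X**2)
a(l) = 2 + l**2
v(y) = 100/(2 + y**2) (v(y) = (4*5**2)/(2 + y**2) = (4*25)/(2 + y**2) = 100/(2 + y**2))
V(T, r) = -3/2 + 100*T/(2 + r**2) (V(T, r) = -3/2 + (100/(2 + r**2))*T = -3/2 + 100*T/(2 + r**2))
(36786 + V(280, -(10 - 9))) + 5770 = (36786 + (-6 - 3*(10 - 9)**2 + 200*280)/(2*(2 + (-(10 - 9))**2))) + 5770 = (36786 + (-6 - 3*(-1*1)**2 + 56000)/(2*(2 + (-1*1)**2))) + 5770 = (36786 + (-6 - 3*(-1)**2 + 56000)/(2*(2 + (-1)**2))) + 5770 = (36786 + (-6 - 3*1 + 56000)/(2*(2 + 1))) + 5770 = (36786 + (1/2)*(-6 - 3 + 56000)/3) + 5770 = (36786 + (1/2)*(1/3)*55991) + 5770 = (36786 + 55991/6) + 5770 = 276707/6 + 5770 = 311327/6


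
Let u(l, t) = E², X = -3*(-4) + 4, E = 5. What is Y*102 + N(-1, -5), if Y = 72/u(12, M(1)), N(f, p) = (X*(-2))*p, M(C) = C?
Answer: 11344/25 ≈ 453.76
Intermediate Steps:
X = 16 (X = 12 + 4 = 16)
N(f, p) = -32*p (N(f, p) = (16*(-2))*p = -32*p)
u(l, t) = 25 (u(l, t) = 5² = 25)
Y = 72/25 ≈ 2.8800
Y*102 + N(-1, -5) = (72/25)*102 - 32*(-5) = 7344/25 + 160 = 11344/25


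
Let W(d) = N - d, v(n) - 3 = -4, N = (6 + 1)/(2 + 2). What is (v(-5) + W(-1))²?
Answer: 49/16 ≈ 3.0625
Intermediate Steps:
N = 7/4 ≈ 1.7500
v(n) = -1 (v(n) = 3 - 4 = -1)
W(d) = 7/4 - d
(v(-5) + W(-1))² = (-1 + (7/4 - 1*(-1)))² = (-1 + (7/4 + 1))² = (-1 + 11/4)² = (7/4)² = 49/16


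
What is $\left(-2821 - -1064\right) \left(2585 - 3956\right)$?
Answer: $2408847$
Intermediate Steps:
$\left(-2821 - -1064\right) \left(2585 - 3956\right) = \left(-2821 + 1064\right) \left(-1371\right) = \left(-1757\right) \left(-1371\right) = 2408847$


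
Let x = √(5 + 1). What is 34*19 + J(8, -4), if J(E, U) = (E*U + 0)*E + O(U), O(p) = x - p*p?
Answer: 374 + √6 ≈ 376.45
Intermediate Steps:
x = √6 ≈ 2.4495
O(p) = √6 - p² (O(p) = √6 - p*p = √6 - p²)
J(E, U) = √6 - U² + U*E² (J(E, U) = (E*U + 0)*E + (√6 - U²) = (E*U)*E + (√6 - U²) = U*E² + (√6 - U²) = √6 - U² + U*E²)
34*19 + J(8, -4) = 34*19 + (√6 - 1*(-4)² - 4*8²) = 646 + (√6 - 1*16 - 4*64) = 646 + (√6 - 16 - 256) = 646 + (-272 + √6) = 374 + √6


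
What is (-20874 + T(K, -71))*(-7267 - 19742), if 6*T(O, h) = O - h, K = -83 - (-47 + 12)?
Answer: 1127364663/2 ≈ 5.6368e+8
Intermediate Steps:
K = -48 (K = -83 - 1*(-35) = -83 + 35 = -48)
T(O, h) = -h/6 + O/6 (T(O, h) = (O - h)/6 = -h/6 + O/6)
(-20874 + T(K, -71))*(-7267 - 19742) = (-20874 + (-⅙*(-71) + (⅙)*(-48)))*(-7267 - 19742) = (-20874 + (71/6 - 8))*(-27009) = (-20874 + 23/6)*(-27009) = -125221/6*(-27009) = 1127364663/2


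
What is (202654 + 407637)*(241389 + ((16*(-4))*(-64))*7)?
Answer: 164815797751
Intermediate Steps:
(202654 + 407637)*(241389 + ((16*(-4))*(-64))*7) = 610291*(241389 - 64*(-64)*7) = 610291*(241389 + 4096*7) = 610291*(241389 + 28672) = 610291*270061 = 164815797751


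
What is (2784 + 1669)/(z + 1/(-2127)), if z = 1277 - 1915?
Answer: -9471531/1357027 ≈ -6.9796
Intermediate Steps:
z = -638
(2784 + 1669)/(z + 1/(-2127)) = (2784 + 1669)/(-638 + 1/(-2127)) = 4453/(-638 - 1/2127) = 4453/(-1357027/2127) = 4453*(-2127/1357027) = -9471531/1357027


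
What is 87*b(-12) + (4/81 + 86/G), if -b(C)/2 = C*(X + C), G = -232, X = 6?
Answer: -117716107/9396 ≈ -12528.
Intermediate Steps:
b(C) = -2*C*(6 + C)
87*b(-12) + (4/81 + 86/G) = 87*(-2*(-12)*(6 - 12)) + (4/81 + 86/(-232)) = 87*(-2*(-12)*(-6)) + (4*(1/81) + 86*(-1/232)) = 87*(-144) + (4/81 - 43/116) = -12528 - 3019/9396 = -117716107/9396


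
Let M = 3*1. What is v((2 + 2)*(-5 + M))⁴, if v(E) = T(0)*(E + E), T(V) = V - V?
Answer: 0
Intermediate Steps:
M = 3
T(V) = 0
v(E) = 0 (v(E) = 0*(E + E) = 0*(2*E) = 0)
v((2 + 2)*(-5 + M))⁴ = 0⁴ = 0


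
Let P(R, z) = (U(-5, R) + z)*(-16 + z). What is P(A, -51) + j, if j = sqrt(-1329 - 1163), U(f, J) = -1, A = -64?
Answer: 3484 + 2*I*sqrt(623) ≈ 3484.0 + 49.92*I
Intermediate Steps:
j = 2*I*sqrt(623) (j = sqrt(-2492) = 2*I*sqrt(623) ≈ 49.92*I)
P(R, z) = (-1 + z)*(-16 + z)
P(A, -51) + j = (16 + (-51)**2 - 17*(-51)) + 2*I*sqrt(623) = (16 + 2601 + 867) + 2*I*sqrt(623) = 3484 + 2*I*sqrt(623)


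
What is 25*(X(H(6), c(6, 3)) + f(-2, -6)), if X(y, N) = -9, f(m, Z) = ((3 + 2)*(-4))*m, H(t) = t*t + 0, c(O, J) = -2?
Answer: 775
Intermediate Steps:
H(t) = t² (H(t) = t² + 0 = t²)
f(m, Z) = -20*m (f(m, Z) = (5*(-4))*m = -20*m)
25*(X(H(6), c(6, 3)) + f(-2, -6)) = 25*(-9 - 20*(-2)) = 25*(-9 + 40) = 25*31 = 775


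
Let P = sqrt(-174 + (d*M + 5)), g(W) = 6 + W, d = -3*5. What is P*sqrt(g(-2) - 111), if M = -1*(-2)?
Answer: -sqrt(21293) ≈ -145.92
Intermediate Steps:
M = 2
d = -15
P = I*sqrt(199) (P = sqrt(-174 + (-15*2 + 5)) = sqrt(-174 + (-30 + 5)) = sqrt(-174 - 25) = sqrt(-199) = I*sqrt(199) ≈ 14.107*I)
P*sqrt(g(-2) - 111) = (I*sqrt(199))*sqrt((6 - 2) - 111) = (I*sqrt(199))*sqrt(4 - 111) = (I*sqrt(199))*sqrt(-107) = (I*sqrt(199))*(I*sqrt(107)) = -sqrt(21293)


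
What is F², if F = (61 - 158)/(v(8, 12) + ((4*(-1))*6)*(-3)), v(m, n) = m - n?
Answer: 9409/4624 ≈ 2.0348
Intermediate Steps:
F = -97/68 (F = (61 - 158)/((8 - 1*12) + ((4*(-1))*6)*(-3)) = -97/((8 - 12) - 4*6*(-3)) = -97/(-4 - 24*(-3)) = -97/(-4 + 72) = -97/68 ≈ -1.4265)
F² = (-97/68)² = 9409/4624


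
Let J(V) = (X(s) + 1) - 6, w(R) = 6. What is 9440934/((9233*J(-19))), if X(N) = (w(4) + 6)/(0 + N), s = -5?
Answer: -47204670/341621 ≈ -138.18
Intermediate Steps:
X(N) = 12/N (X(N) = (6 + 6)/(0 + N) = 12/N)
J(V) = -37/5 (J(V) = (12/(-5) + 1) - 6 = (12*(-⅕) + 1) - 6 = (-12/5 + 1) - 6 = -7/5 - 6 = -37/5)
9440934/((9233*J(-19))) = 9440934/((9233*(-37/5))) = 9440934/(-341621/5) = 9440934*(-5/341621) = -47204670/341621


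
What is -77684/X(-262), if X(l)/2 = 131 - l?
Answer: -38842/393 ≈ -98.835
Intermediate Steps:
X(l) = 262 - 2*l (X(l) = 2*(131 - l) = 262 - 2*l)
-77684/X(-262) = -77684/(262 - 2*(-262)) = -77684/(262 + 524) = -77684/786 = -77684*1/786 = -38842/393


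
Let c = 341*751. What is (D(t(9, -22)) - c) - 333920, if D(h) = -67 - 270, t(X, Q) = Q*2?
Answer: -590348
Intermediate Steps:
c = 256091
t(X, Q) = 2*Q
D(h) = -337
(D(t(9, -22)) - c) - 333920 = (-337 - 1*256091) - 333920 = (-337 - 256091) - 333920 = -256428 - 333920 = -590348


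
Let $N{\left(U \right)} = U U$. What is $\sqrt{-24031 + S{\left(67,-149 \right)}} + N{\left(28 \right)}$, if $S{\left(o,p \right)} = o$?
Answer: $784 + 2 i \sqrt{5991} \approx 784.0 + 154.8 i$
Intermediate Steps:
$N{\left(U \right)} = U^{2}$
$\sqrt{-24031 + S{\left(67,-149 \right)}} + N{\left(28 \right)} = \sqrt{-24031 + 67} + 28^{2} = \sqrt{-23964} + 784 = 2 i \sqrt{5991} + 784 = 784 + 2 i \sqrt{5991}$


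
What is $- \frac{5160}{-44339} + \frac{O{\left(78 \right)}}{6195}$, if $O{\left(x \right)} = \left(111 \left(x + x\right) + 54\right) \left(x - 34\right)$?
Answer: $\frac{2261291808}{18312007} \approx 123.49$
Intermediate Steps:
$O{\left(x \right)} = \left(-34 + x\right) \left(54 + 222 x\right)$ ($O{\left(x \right)} = \left(111 \cdot 2 x + 54\right) \left(-34 + x\right) = \left(222 x + 54\right) \left(-34 + x\right) = \left(54 + 222 x\right) \left(-34 + x\right) = \left(-34 + x\right) \left(54 + 222 x\right)$)
$- \frac{5160}{-44339} + \frac{O{\left(78 \right)}}{6195} = - \frac{5160}{-44339} + \frac{-1836 - 584532 + 222 \cdot 78^{2}}{6195} = \left(-5160\right) \left(- \frac{1}{44339}\right) + \left(-1836 - 584532 + 222 \cdot 6084\right) \frac{1}{6195} = \frac{5160}{44339} + \left(-1836 - 584532 + 1350648\right) \frac{1}{6195} = \frac{5160}{44339} + 764280 \cdot \frac{1}{6195} = \frac{5160}{44339} + \frac{50952}{413} = \frac{2261291808}{18312007}$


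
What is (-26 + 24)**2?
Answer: 4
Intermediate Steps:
(-26 + 24)**2 = (-2)**2 = 4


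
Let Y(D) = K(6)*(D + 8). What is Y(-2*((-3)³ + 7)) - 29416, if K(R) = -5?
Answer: -29656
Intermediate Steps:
Y(D) = -40 - 5*D (Y(D) = -5*(D + 8) = -5*(8 + D) = -40 - 5*D)
Y(-2*((-3)³ + 7)) - 29416 = (-40 - (-10)*((-3)³ + 7)) - 29416 = (-40 - (-10)*(-27 + 7)) - 29416 = (-40 - (-10)*(-20)) - 29416 = (-40 - 5*40) - 29416 = (-40 - 200) - 29416 = -240 - 29416 = -29656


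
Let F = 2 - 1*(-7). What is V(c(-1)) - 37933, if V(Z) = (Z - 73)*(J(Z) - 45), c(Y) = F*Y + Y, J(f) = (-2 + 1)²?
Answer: -34281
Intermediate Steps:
F = 9 (F = 2 + 7 = 9)
J(f) = 1 (J(f) = (-1)² = 1)
c(Y) = 10*Y (c(Y) = 9*Y + Y = 10*Y)
V(Z) = 3212 - 44*Z (V(Z) = (Z - 73)*(1 - 45) = (-73 + Z)*(-44) = 3212 - 44*Z)
V(c(-1)) - 37933 = (3212 - 440*(-1)) - 37933 = (3212 - 44*(-10)) - 37933 = (3212 + 440) - 37933 = 3652 - 37933 = -34281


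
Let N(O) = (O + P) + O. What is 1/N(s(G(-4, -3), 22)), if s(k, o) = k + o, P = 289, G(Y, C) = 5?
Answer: 1/343 ≈ 0.0029155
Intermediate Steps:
N(O) = 289 + 2*O (N(O) = (O + 289) + O = (289 + O) + O = 289 + 2*O)
1/N(s(G(-4, -3), 22)) = 1/(289 + 2*(5 + 22)) = 1/(289 + 2*27) = 1/(289 + 54) = 1/343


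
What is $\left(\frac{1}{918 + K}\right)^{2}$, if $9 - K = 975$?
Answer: $\frac{1}{2304} \approx 0.00043403$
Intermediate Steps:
$K = -966$ ($K = 9 - 975 = -966$)
$\left(\frac{1}{918 + K}\right)^{2} = \left(\frac{1}{918 - 966}\right)^{2} = \left(\frac{1}{-48}\right)^{2} = \left(- \frac{1}{48}\right)^{2} = \frac{1}{2304}$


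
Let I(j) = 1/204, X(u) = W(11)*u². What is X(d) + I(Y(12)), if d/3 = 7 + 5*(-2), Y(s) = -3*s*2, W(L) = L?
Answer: 181765/204 ≈ 891.00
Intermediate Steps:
Y(s) = -6*s
d = -9 (d = 3*(7 + 5*(-2)) = 3*(7 - 10) = 3*(-3) = -9)
X(u) = 11*u²
I(j) = 1/204
X(d) + I(Y(12)) = 11*(-9)² + 1/204 = 11*81 + 1/204 = 891 + 1/204 = 181765/204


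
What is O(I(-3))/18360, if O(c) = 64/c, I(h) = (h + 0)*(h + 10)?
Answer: -8/48195 ≈ -0.00016599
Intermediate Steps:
I(h) = h*(10 + h)
O(I(-3))/18360 = (64/((-3*(10 - 3))))/18360 = (64/((-3*7)))*(1/18360) = (64/(-21))*(1/18360) = (64*(-1/21))*(1/18360) = -64/21*1/18360 = -8/48195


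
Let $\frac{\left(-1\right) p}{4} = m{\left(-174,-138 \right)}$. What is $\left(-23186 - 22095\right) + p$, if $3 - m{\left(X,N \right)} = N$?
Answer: $-45845$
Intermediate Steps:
$m{\left(X,N \right)} = 3 - N$
$p = -564$ ($p = - 4 \left(3 - -138\right) = - 4 \left(3 + 138\right) = \left(-4\right) 141 = -564$)
$\left(-23186 - 22095\right) + p = \left(-23186 - 22095\right) - 564 = -45281 - 564 = -45845$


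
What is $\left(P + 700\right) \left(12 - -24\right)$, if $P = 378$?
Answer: $38808$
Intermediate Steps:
$\left(P + 700\right) \left(12 - -24\right) = \left(378 + 700\right) \left(12 - -24\right) = 1078 \left(12 + 24\right) = 1078 \cdot 36 = 38808$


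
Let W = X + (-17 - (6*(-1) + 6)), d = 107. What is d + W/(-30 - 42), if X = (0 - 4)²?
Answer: 7705/72 ≈ 107.01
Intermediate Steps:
X = 16 (X = (-4)² = 16)
W = -1 (W = 16 + (-17 - (6*(-1) + 6)) = 16 + (-17 - (-6 + 6)) = 16 + (-17 - 1*0) = 16 + (-17 + 0) = 16 - 17 = -1)
d + W/(-30 - 42) = 107 - 1/(-30 - 42) = 107 - 1/(-72) = 107 - 1*(-1/72) = 107 + 1/72 = 7705/72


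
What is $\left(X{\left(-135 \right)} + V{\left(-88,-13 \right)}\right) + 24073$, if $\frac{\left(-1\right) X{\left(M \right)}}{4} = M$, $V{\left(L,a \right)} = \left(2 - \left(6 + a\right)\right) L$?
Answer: $23821$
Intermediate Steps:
$V{\left(L,a \right)} = L \left(-4 - a\right)$ ($V{\left(L,a \right)} = \left(-4 - a\right) L = L \left(-4 - a\right)$)
$X{\left(M \right)} = - 4 M$
$\left(X{\left(-135 \right)} + V{\left(-88,-13 \right)}\right) + 24073 = \left(\left(-4\right) \left(-135\right) - - 88 \left(4 - 13\right)\right) + 24073 = \left(540 - \left(-88\right) \left(-9\right)\right) + 24073 = \left(540 - 792\right) + 24073 = -252 + 24073 = 23821$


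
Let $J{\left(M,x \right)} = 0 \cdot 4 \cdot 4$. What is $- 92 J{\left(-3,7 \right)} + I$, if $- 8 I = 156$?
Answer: $- \frac{39}{2} \approx -19.5$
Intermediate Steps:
$J{\left(M,x \right)} = 0$ ($J{\left(M,x \right)} = 0 \cdot 4 = 0$)
$I = - \frac{39}{2}$ ($I = \left(- \frac{1}{8}\right) 156 = - \frac{39}{2} \approx -19.5$)
$- 92 J{\left(-3,7 \right)} + I = \left(-92\right) 0 - \frac{39}{2} = 0 - \frac{39}{2} = - \frac{39}{2}$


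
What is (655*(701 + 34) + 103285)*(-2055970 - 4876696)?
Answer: -4053599136860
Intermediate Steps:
(655*(701 + 34) + 103285)*(-2055970 - 4876696) = (655*735 + 103285)*(-6932666) = (481425 + 103285)*(-6932666) = 584710*(-6932666) = -4053599136860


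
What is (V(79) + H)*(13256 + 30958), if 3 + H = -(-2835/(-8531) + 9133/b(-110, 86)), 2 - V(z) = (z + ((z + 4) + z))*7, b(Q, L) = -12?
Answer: -699497409877/17062 ≈ -4.0997e+7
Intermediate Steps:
V(z) = -26 - 21*z (V(z) = 2 - (z + ((z + 4) + z))*7 = 2 - (z + ((4 + z) + z))*7 = 2 - (z + (4 + 2*z))*7 = 2 - (4 + 3*z)*7 = 2 - (28 + 21*z) = 2 + (-28 - 21*z) = -26 - 21*z)
H = 77572487/102372 (H = -3 - (-2835/(-8531) + 9133/(-12)) = -3 - (-2835*(-1/8531) + 9133*(-1/12)) = -3 - (2835/8531 - 9133/12) = -3 - 1*(-77879603/102372) = -3 + 77879603/102372 = 77572487/102372 ≈ 757.75)
(V(79) + H)*(13256 + 30958) = ((-26 - 21*79) + 77572487/102372)*(13256 + 30958) = ((-26 - 1659) + 77572487/102372)*44214 = (-1685 + 77572487/102372)*44214 = -94924333/102372*44214 = -699497409877/17062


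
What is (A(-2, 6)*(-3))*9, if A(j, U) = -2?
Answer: 54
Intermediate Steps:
(A(-2, 6)*(-3))*9 = -2*(-3)*9 = 6*9 = 54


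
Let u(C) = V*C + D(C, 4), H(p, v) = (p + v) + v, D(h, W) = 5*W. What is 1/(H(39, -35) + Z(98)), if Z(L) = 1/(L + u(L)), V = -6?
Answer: -470/14571 ≈ -0.032256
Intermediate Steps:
H(p, v) = p + 2*v
u(C) = 20 - 6*C (u(C) = -6*C + 5*4 = -6*C + 20 = 20 - 6*C)
Z(L) = 1/(20 - 5*L) (Z(L) = 1/(L + (20 - 6*L)) = 1/(20 - 5*L))
1/(H(39, -35) + Z(98)) = 1/((39 + 2*(-35)) + 1/(5*(4 - 1*98))) = 1/((39 - 70) + 1/(5*(4 - 98))) = 1/(-31 + (1/5)/(-94)) = 1/(-31 + (1/5)*(-1/94)) = 1/(-31 - 1/470) = 1/(-14571/470) = -470/14571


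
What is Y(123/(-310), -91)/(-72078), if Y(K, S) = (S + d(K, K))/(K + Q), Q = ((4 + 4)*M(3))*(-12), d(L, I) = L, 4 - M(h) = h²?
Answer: 28333/10716340806 ≈ 2.6439e-6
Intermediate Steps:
M(h) = 4 - h²
Q = 480 (Q = ((4 + 4)*(4 - 1*3²))*(-12) = (8*(4 - 1*9))*(-12) = (8*(4 - 9))*(-12) = (8*(-5))*(-12) = -40*(-12) = 480)
Y(K, S) = (K + S)/(480 + K) (Y(K, S) = (S + K)/(K + 480) = (K + S)/(480 + K))
Y(123/(-310), -91)/(-72078) = ((123/(-310) - 91)/(480 + 123/(-310)))/(-72078) = ((123*(-1/310) - 91)/(480 + 123*(-1/310)))*(-1/72078) = ((-123/310 - 91)/(480 - 123/310))*(-1/72078) = (-28333/310/(148677/310))*(-1/72078) = ((310/148677)*(-28333/310))*(-1/72078) = -28333/148677*(-1/72078) = 28333/10716340806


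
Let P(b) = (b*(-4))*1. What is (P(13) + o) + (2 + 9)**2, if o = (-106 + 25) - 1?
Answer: -13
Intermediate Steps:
P(b) = -4*b (P(b) = -4*b*1 = -4*b)
o = -82 (o = -81 - 1 = -82)
(P(13) + o) + (2 + 9)**2 = (-4*13 - 82) + (2 + 9)**2 = (-52 - 82) + 11**2 = -134 + 121 = -13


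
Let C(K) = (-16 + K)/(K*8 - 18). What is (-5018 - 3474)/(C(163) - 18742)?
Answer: 10920712/24102065 ≈ 0.45310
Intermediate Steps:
C(K) = (-16 + K)/(-18 + 8*K) (C(K) = (-16 + K)/(8*K - 18) = (-16 + K)/(-18 + 8*K))
(-5018 - 3474)/(C(163) - 18742) = (-5018 - 3474)/((-16 + 163)/(2*(-9 + 4*163)) - 18742) = -8492/((½)*147/(-9 + 652) - 18742) = -8492/((½)*147/643 - 18742) = -8492/((½)*(1/643)*147 - 18742) = -8492/(147/1286 - 18742) = -8492/(-24102065/1286) = -8492*(-1286/24102065) = 10920712/24102065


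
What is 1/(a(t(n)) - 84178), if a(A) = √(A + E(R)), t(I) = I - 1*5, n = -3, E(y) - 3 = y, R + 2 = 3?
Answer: -42089/3542967844 - I/3542967844 ≈ -1.188e-5 - 2.8225e-10*I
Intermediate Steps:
R = 1 (R = -2 + 3 = 1)
E(y) = 3 + y
t(I) = -5 + I (t(I) = I - 5 = -5 + I)
a(A) = √(4 + A) (a(A) = √(A + (3 + 1)) = √(A + 4) = √(4 + A))
1/(a(t(n)) - 84178) = 1/(√(4 + (-5 - 3)) - 84178) = 1/(√(4 - 8) - 84178) = 1/(√(-4) - 84178) = 1/(2*I - 84178) = 1/(-84178 + 2*I) = (-84178 - 2*I)/7085935688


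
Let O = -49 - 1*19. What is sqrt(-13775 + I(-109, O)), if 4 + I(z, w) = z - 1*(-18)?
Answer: I*sqrt(13870) ≈ 117.77*I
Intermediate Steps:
O = -68 (O = -49 - 19 = -68)
I(z, w) = 14 + z (I(z, w) = -4 + (z - 1*(-18)) = -4 + (z + 18) = -4 + (18 + z) = 14 + z)
sqrt(-13775 + I(-109, O)) = sqrt(-13775 + (14 - 109)) = sqrt(-13775 - 95) = sqrt(-13870) = I*sqrt(13870)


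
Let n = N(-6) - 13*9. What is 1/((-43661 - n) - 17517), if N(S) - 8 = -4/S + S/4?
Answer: -6/366409 ≈ -1.6375e-5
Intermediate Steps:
N(S) = 8 - 4/S + S/4 (N(S) = 8 + (-4/S + S/4) = 8 - 4/S + S/4)
n = -659/6 (n = (8 - 4/(-6) + (¼)*(-6)) - 13*9 = (8 - 4*(-⅙) - 3/2) - 117 = (8 + ⅔ - 3/2) - 117 = 43/6 - 117 = -659/6 ≈ -109.83)
1/((-43661 - n) - 17517) = 1/((-43661 - 1*(-659/6)) - 17517) = 1/((-43661 + 659/6) - 17517) = 1/(-261307/6 - 17517) = 1/(-366409/6) = -6/366409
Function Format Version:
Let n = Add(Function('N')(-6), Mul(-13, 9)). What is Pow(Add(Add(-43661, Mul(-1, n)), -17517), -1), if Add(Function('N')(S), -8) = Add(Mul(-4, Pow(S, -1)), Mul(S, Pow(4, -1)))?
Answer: Rational(-6, 366409) ≈ -1.6375e-5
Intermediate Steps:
Function('N')(S) = Add(8, Mul(-4, Pow(S, -1)), Mul(Rational(1, 4), S)) (Function('N')(S) = Add(8, Add(Mul(-4, Pow(S, -1)), Mul(S, Pow(4, -1)))) = Add(8, Add(Mul(-4, Pow(S, -1)), Mul(S, Rational(1, 4)))) = Add(8, Add(Mul(-4, Pow(S, -1)), Mul(Rational(1, 4), S))) = Add(8, Mul(-4, Pow(S, -1)), Mul(Rational(1, 4), S)))
n = Rational(-659, 6) (n = Add(Add(8, Mul(-4, Pow(-6, -1)), Mul(Rational(1, 4), -6)), Mul(-13, 9)) = Add(Add(8, Mul(-4, Rational(-1, 6)), Rational(-3, 2)), -117) = Add(Add(8, Rational(2, 3), Rational(-3, 2)), -117) = Add(Rational(43, 6), -117) = Rational(-659, 6) ≈ -109.83)
Pow(Add(Add(-43661, Mul(-1, n)), -17517), -1) = Pow(Add(Add(-43661, Mul(-1, Rational(-659, 6))), -17517), -1) = Pow(Add(Add(-43661, Rational(659, 6)), -17517), -1) = Pow(Add(Rational(-261307, 6), -17517), -1) = Pow(Rational(-366409, 6), -1) = Rational(-6, 366409)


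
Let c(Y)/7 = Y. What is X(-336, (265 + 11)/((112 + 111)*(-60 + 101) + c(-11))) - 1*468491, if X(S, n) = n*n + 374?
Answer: -1068767751041/2283121 ≈ -4.6812e+5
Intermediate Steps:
c(Y) = 7*Y
X(S, n) = 374 + n² (X(S, n) = n² + 374 = 374 + n²)
X(-336, (265 + 11)/((112 + 111)*(-60 + 101) + c(-11))) - 1*468491 = (374 + ((265 + 11)/((112 + 111)*(-60 + 101) + 7*(-11)))²) - 1*468491 = (374 + (276/(223*41 - 77))²) - 468491 = (374 + (276/(9143 - 77))²) - 468491 = (374 + (276/9066)²) - 468491 = (374 + (276*(1/9066))²) - 468491 = (374 + (46/1511)²) - 468491 = (374 + 2116/2283121) - 468491 = 853889370/2283121 - 468491 = -1068767751041/2283121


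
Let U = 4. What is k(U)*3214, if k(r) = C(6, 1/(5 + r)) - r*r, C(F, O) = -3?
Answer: -61066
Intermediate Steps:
k(r) = -3 - r**2 (k(r) = -3 - r*r = -3 - r**2)
k(U)*3214 = (-3 - 1*4**2)*3214 = (-3 - 1*16)*3214 = (-3 - 16)*3214 = -19*3214 = -61066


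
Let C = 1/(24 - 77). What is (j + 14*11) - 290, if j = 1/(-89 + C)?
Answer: -641701/4718 ≈ -136.01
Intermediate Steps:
C = -1/53 (C = 1/(-53) = -1/53 ≈ -0.018868)
j = -53/4718 (j = 1/(-89 - 1/53) = 1/(-4718/53) = -53/4718 ≈ -0.011234)
(j + 14*11) - 290 = (-53/4718 + 14*11) - 290 = (-53/4718 + 154) - 290 = 726519/4718 - 290 = -641701/4718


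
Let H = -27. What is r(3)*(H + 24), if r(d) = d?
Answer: -9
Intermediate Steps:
r(3)*(H + 24) = 3*(-27 + 24) = 3*(-3) = -9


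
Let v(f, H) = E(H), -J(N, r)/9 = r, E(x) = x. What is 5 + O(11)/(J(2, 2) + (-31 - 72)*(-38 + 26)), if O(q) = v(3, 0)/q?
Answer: 5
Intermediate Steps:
J(N, r) = -9*r
v(f, H) = H
O(q) = 0 (O(q) = 0/q = 0)
5 + O(11)/(J(2, 2) + (-31 - 72)*(-38 + 26)) = 5 + 0/(-9*2 + (-31 - 72)*(-38 + 26)) = 5 + 0/(-18 - 103*(-12)) = 5 + 0/(-18 + 1236) = 5 + 0/1218 = 5 + 0*(1/1218) = 5 + 0 = 5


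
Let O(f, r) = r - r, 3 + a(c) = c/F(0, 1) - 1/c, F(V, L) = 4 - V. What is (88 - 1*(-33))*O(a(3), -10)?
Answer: 0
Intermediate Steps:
a(c) = -3 - 1/c + c/4 (a(c) = -3 + (c/(4 - 1*0) - 1/c) = -3 + (c/(4 + 0) - 1/c) = -3 + (c/4 - 1/c) = -3 + (-1/c + c/4) = -3 - 1/c + c/4)
O(f, r) = 0
(88 - 1*(-33))*O(a(3), -10) = (88 - 1*(-33))*0 = (88 + 33)*0 = 121*0 = 0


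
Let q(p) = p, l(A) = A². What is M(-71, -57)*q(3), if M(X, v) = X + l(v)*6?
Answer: 58269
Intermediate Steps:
M(X, v) = X + 6*v² (M(X, v) = X + v²*6 = X + 6*v²)
M(-71, -57)*q(3) = (-71 + 6*(-57)²)*3 = (-71 + 6*3249)*3 = (-71 + 19494)*3 = 19423*3 = 58269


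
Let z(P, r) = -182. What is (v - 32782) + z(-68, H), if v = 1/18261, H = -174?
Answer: -601955603/18261 ≈ -32964.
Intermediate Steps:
v = 1/18261 ≈ 5.4762e-5
(v - 32782) + z(-68, H) = (1/18261 - 32782) - 182 = -598632101/18261 - 182 = -601955603/18261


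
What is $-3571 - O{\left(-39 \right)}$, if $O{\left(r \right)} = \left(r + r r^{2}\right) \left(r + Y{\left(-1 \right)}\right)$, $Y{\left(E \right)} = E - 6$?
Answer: $-2734039$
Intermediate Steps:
$Y{\left(E \right)} = -6 + E$ ($Y{\left(E \right)} = E - 6 = -6 + E$)
$O{\left(r \right)} = \left(-7 + r\right) \left(r + r^{3}\right)$ ($O{\left(r \right)} = \left(r + r r^{2}\right) \left(r - 7\right) = \left(r + r^{3}\right) \left(r - 7\right) = \left(r + r^{3}\right) \left(-7 + r\right) = \left(-7 + r\right) \left(r + r^{3}\right)$)
$-3571 - O{\left(-39 \right)} = -3571 - - 39 \left(-7 - 39 + \left(-39\right)^{3} - 7 \left(-39\right)^{2}\right) = -3571 - - 39 \left(-7 - 39 - 59319 - 10647\right) = -3571 - \left(-39\right) \left(-70012\right) = -3571 - 2730468 = -2734039$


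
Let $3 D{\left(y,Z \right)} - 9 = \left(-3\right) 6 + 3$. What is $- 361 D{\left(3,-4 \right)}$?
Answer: $722$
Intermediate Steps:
$D{\left(y,Z \right)} = -2$ ($D{\left(y,Z \right)} = 3 + \frac{\left(-3\right) 6 + 3}{3} = 3 + \frac{-18 + 3}{3} = 3 + \frac{1}{3} \left(-15\right) = 3 - 5 = -2$)
$- 361 D{\left(3,-4 \right)} = \left(-361\right) \left(-2\right) = 722$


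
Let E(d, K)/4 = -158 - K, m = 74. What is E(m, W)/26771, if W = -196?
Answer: 8/1409 ≈ 0.0056778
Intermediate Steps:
E(d, K) = -632 - 4*K (E(d, K) = 4*(-158 - K) = -632 - 4*K)
E(m, W)/26771 = (-632 - 4*(-196))/26771 = (-632 + 784)*(1/26771) = 152*(1/26771) = 8/1409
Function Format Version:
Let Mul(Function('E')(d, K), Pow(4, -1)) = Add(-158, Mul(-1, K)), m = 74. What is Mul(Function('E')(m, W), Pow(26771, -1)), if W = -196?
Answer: Rational(8, 1409) ≈ 0.0056778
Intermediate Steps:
Function('E')(d, K) = Add(-632, Mul(-4, K)) (Function('E')(d, K) = Mul(4, Add(-158, Mul(-1, K))) = Add(-632, Mul(-4, K)))
Mul(Function('E')(m, W), Pow(26771, -1)) = Mul(Add(-632, Mul(-4, -196)), Pow(26771, -1)) = Mul(Add(-632, 784), Rational(1, 26771)) = Mul(152, Rational(1, 26771)) = Rational(8, 1409)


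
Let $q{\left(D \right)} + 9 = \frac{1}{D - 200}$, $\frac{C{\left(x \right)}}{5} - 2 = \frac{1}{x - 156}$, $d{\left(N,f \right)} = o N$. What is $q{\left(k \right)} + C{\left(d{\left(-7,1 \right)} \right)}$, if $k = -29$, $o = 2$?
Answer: $\frac{7523}{7786} \approx 0.96622$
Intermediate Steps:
$d{\left(N,f \right)} = 2 N$
$C{\left(x \right)} = 10 + \frac{5}{-156 + x}$ ($C{\left(x \right)} = 10 + \frac{5}{x - 156} = 10 + \frac{5}{-156 + x}$)
$q{\left(D \right)} = -9 + \frac{1}{-200 + D}$ ($q{\left(D \right)} = -9 + \frac{1}{D - 200} = -9 + \frac{1}{-200 + D}$)
$q{\left(k \right)} + C{\left(d{\left(-7,1 \right)} \right)} = \frac{1801 - -261}{-200 - 29} + \frac{5 \left(-311 + 2 \cdot 2 \left(-7\right)\right)}{-156 + 2 \left(-7\right)} = \frac{1801 + 261}{-229} + \frac{5 \left(-311 + 2 \left(-14\right)\right)}{-156 - 14} = \left(- \frac{1}{229}\right) 2062 + \frac{5 \left(-311 - 28\right)}{-170} = - \frac{2062}{229} + 5 \left(- \frac{1}{170}\right) \left(-339\right) = - \frac{2062}{229} + \frac{339}{34} = \frac{7523}{7786}$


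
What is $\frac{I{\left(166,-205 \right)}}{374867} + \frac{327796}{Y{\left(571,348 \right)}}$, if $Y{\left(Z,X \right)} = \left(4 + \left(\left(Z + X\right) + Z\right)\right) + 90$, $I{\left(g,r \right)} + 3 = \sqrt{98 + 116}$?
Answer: $\frac{30719974595}{148447332} + \frac{\sqrt{214}}{374867} \approx 206.94$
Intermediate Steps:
$I{\left(g,r \right)} = -3 + \sqrt{214}$ ($I{\left(g,r \right)} = -3 + \sqrt{98 + 116} = -3 + \sqrt{214}$)
$Y{\left(Z,X \right)} = 94 + X + 2 Z$ ($Y{\left(Z,X \right)} = \left(4 + \left(\left(X + Z\right) + Z\right)\right) + 90 = \left(4 + \left(X + 2 Z\right)\right) + 90 = \left(4 + X + 2 Z\right) + 90 = 94 + X + 2 Z$)
$\frac{I{\left(166,-205 \right)}}{374867} + \frac{327796}{Y{\left(571,348 \right)}} = \frac{-3 + \sqrt{214}}{374867} + \frac{327796}{94 + 348 + 2 \cdot 571} = \left(-3 + \sqrt{214}\right) \frac{1}{374867} + \frac{327796}{94 + 348 + 1142} = \left(- \frac{3}{374867} + \frac{\sqrt{214}}{374867}\right) + \frac{327796}{1584} = \left(- \frac{3}{374867} + \frac{\sqrt{214}}{374867}\right) + 327796 \cdot \frac{1}{1584} = \left(- \frac{3}{374867} + \frac{\sqrt{214}}{374867}\right) + \frac{81949}{396} = \frac{30719974595}{148447332} + \frac{\sqrt{214}}{374867}$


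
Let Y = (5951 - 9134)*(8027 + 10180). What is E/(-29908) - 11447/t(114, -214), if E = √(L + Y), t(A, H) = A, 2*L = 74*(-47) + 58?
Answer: -11447/114 - 3*I*√6439399/29908 ≈ -100.41 - 0.25454*I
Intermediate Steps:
Y = -57952881 (Y = -3183*18207 = -57952881)
L = -1710 (L = (74*(-47) + 58)/2 = (-3478 + 58)/2 = (½)*(-3420) = -1710)
E = 3*I*√6439399 (E = √(-1710 - 57952881) = √(-57954591) = 3*I*√6439399 ≈ 7612.8*I)
E/(-29908) - 11447/t(114, -214) = (3*I*√6439399)/(-29908) - 11447/114 = (3*I*√6439399)*(-1/29908) - 11447*1/114 = -3*I*√6439399/29908 - 11447/114 = -11447/114 - 3*I*√6439399/29908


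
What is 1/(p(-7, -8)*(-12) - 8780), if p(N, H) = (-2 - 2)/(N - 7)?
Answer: -7/61484 ≈ -0.00011385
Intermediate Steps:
p(N, H) = -4/(-7 + N)
1/(p(-7, -8)*(-12) - 8780) = 1/(-4/(-7 - 7)*(-12) - 8780) = 1/(-4/(-14)*(-12) - 8780) = 1/(-4*(-1/14)*(-12) - 8780) = 1/((2/7)*(-12) - 8780) = 1/(-24/7 - 8780) = 1/(-61484/7) = -7/61484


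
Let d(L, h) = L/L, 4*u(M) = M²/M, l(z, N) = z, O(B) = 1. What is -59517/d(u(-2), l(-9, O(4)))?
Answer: -59517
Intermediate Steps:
u(M) = M/4 (u(M) = (M²/M)/4 = M/4)
d(L, h) = 1
-59517/d(u(-2), l(-9, O(4))) = -59517/1 = -59517*1 = -59517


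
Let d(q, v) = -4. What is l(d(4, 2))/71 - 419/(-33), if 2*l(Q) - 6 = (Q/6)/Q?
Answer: 39801/3124 ≈ 12.740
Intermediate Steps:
l(Q) = 37/12 (l(Q) = 3 + ((Q/6)/Q)/2 = 3 + (1/2)*(1/6) = 3 + 1/12 = 37/12)
l(d(4, 2))/71 - 419/(-33) = (37/12)/71 - 419/(-33) = (37/12)*(1/71) - 419*(-1/33) = 37/852 + 419/33 = 39801/3124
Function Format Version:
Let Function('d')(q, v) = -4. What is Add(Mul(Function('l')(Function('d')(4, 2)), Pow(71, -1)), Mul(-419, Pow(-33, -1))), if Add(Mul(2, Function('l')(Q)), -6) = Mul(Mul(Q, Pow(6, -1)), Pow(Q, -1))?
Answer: Rational(39801, 3124) ≈ 12.740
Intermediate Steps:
Function('l')(Q) = Rational(37, 12) (Function('l')(Q) = Add(3, Mul(Rational(1, 2), Mul(Mul(Q, Pow(6, -1)), Pow(Q, -1)))) = Add(3, Mul(Rational(1, 2), Mul(Mul(Q, Rational(1, 6)), Pow(Q, -1)))) = Add(3, Mul(Rational(1, 2), Mul(Mul(Rational(1, 6), Q), Pow(Q, -1)))) = Add(3, Mul(Rational(1, 2), Rational(1, 6))) = Add(3, Rational(1, 12)) = Rational(37, 12))
Add(Mul(Function('l')(Function('d')(4, 2)), Pow(71, -1)), Mul(-419, Pow(-33, -1))) = Add(Mul(Rational(37, 12), Pow(71, -1)), Mul(-419, Pow(-33, -1))) = Add(Mul(Rational(37, 12), Rational(1, 71)), Mul(-419, Rational(-1, 33))) = Add(Rational(37, 852), Rational(419, 33)) = Rational(39801, 3124)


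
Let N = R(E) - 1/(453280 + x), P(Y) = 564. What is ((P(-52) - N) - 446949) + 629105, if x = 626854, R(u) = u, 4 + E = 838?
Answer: 196461252725/1080134 ≈ 1.8189e+5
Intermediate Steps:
E = 834 (E = -4 + 838 = 834)
N = 900831755/1080134 (N = 834 - 1/(453280 + 626854) = 834 - 1/1080134 = 900831755/1080134 ≈ 834.00)
((P(-52) - N) - 446949) + 629105 = ((564 - 1*900831755/1080134) - 446949) + 629105 = ((564 - 900831755/1080134) - 446949) + 629105 = (-291636179/1080134 - 446949) + 629105 = -483056447345/1080134 + 629105 = 196461252725/1080134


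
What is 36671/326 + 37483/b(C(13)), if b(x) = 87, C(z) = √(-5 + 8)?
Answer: 15409835/28362 ≈ 543.33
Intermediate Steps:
C(z) = √3
36671/326 + 37483/b(C(13)) = 36671/326 + 37483/87 = 15409835/28362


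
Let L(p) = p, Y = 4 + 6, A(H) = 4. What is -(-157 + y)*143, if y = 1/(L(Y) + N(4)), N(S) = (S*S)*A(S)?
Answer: 1661231/74 ≈ 22449.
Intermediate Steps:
Y = 10
N(S) = 4*S² (N(S) = (S*S)*4 = S²*4 = 4*S²)
y = 1/74 (y = 1/(10 + 4*4²) = 1/(10 + 4*16) = 1/(10 + 64) = 1/74 ≈ 0.013514)
-(-157 + y)*143 = -(-157 + 1/74)*143 = -(-11617)*143/74 = -1*(-1661231/74) = 1661231/74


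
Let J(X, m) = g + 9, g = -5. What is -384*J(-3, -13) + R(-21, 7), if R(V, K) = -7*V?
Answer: -1389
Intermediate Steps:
J(X, m) = 4 (J(X, m) = -5 + 9 = 4)
-384*J(-3, -13) + R(-21, 7) = -384*4 - 7*(-21) = -1536 + 147 = -1389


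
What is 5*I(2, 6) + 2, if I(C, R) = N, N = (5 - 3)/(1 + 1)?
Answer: 7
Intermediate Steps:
N = 1 (N = 2/2 = 2*(1/2) = 1)
I(C, R) = 1
5*I(2, 6) + 2 = 5*1 + 2 = 5 + 2 = 7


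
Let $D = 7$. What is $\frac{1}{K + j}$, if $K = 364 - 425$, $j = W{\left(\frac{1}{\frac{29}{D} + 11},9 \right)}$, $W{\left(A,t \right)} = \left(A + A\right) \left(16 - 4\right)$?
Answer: $- \frac{53}{3149} \approx -0.016831$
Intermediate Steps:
$W{\left(A,t \right)} = 24 A$ ($W{\left(A,t \right)} = 2 A 12 = 24 A$)
$j = \frac{84}{53}$ ($j = \frac{24}{\frac{29}{7} + 11} = \frac{24}{\frac{106}{7}} = 24 \cdot \frac{7}{106} = \frac{84}{53} \approx 1.5849$)
$K = -61$ ($K = 364 - 425 = -61$)
$\frac{1}{K + j} = \frac{1}{-61 + \frac{84}{53}} = \frac{1}{- \frac{3149}{53}} = - \frac{53}{3149}$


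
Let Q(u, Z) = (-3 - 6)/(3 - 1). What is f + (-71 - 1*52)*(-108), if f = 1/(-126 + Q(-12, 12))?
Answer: 3467122/261 ≈ 13284.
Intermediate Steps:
Q(u, Z) = -9/2
f = -2/261 (f = 1/(-126 - 9/2) = 1/(-261/2) = -2/261 ≈ -0.0076628)
f + (-71 - 1*52)*(-108) = -2/261 + (-71 - 1*52)*(-108) = -2/261 + (-71 - 52)*(-108) = -2/261 - 123*(-108) = -2/261 + 13284 = 3467122/261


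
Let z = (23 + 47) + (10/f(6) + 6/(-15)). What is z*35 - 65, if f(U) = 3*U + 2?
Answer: 4777/2 ≈ 2388.5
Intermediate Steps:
f(U) = 2 + 3*U
z = 701/10 (z = (23 + 47) + (10/(2 + 3*6) + 6/(-15)) = 70 + (10/(2 + 18) + 6*(-1/15)) = 70 + (10/20 - 2/5) = 70 + (10*(1/20) - 2/5) = 70 + (1/2 - 2/5) = 70 + 1/10 = 701/10 ≈ 70.100)
z*35 - 65 = (701/10)*35 - 65 = 4907/2 - 65 = 4777/2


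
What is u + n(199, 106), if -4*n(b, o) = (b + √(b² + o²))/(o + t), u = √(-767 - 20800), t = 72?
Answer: -199/712 - √50837/712 + I*√21567 ≈ -0.59617 + 146.86*I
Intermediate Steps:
u = I*√21567 (u = √(-21567) = I*√21567 ≈ 146.86*I)
n(b, o) = -(b + √(b² + o²))/(4*(72 + o)) (n(b, o) = -(b + √(b² + o²))/(4*(o + 72)) = -(b + √(b² + o²))/(4*(72 + o)))
u + n(199, 106) = I*√21567 + (-1*199 - √(199² + 106²))/(4*(72 + 106)) = I*√21567 + (¼)*(-199 - √(39601 + 11236))/178 = I*√21567 + (¼)*(1/178)*(-199 - √50837) = I*√21567 + (-199/712 - √50837/712) = -199/712 - √50837/712 + I*√21567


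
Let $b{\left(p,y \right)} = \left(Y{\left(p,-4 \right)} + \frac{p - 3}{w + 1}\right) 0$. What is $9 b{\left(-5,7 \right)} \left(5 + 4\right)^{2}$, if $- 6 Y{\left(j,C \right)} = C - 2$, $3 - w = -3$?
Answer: $0$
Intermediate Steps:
$w = 6$ ($w = 3 - -3 = 3 + 3 = 6$)
$Y{\left(j,C \right)} = \frac{1}{3} - \frac{C}{6}$ ($Y{\left(j,C \right)} = - \frac{C - 2}{6} = - \frac{-2 + C}{6} = \frac{1}{3} - \frac{C}{6}$)
$b{\left(p,y \right)} = 0$ ($b{\left(p,y \right)} = \left(\left(\frac{1}{3} - - \frac{2}{3}\right) + \frac{p - 3}{6 + 1}\right) 0 = \left(\left(\frac{1}{3} + \frac{2}{3}\right) + \frac{-3 + p}{7}\right) 0 = \left(1 + \left(-3 + p\right) \frac{1}{7}\right) 0 = \left(1 + \left(- \frac{3}{7} + \frac{p}{7}\right)\right) 0 = \left(\frac{4}{7} + \frac{p}{7}\right) 0 = 0$)
$9 b{\left(-5,7 \right)} \left(5 + 4\right)^{2} = 9 \cdot 0 \left(5 + 4\right)^{2} = 0 \cdot 9^{2} = 0 \cdot 81 = 0$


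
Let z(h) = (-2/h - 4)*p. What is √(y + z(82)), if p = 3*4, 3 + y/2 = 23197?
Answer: 2*√19474262/41 ≈ 215.27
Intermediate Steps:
y = 46388 (y = -6 + 2*23197 = -6 + 46394 = 46388)
p = 12
z(h) = -48 - 24/h (z(h) = (-2/h - 4)*12 = (-4 - 2/h)*12 = -48 - 24/h)
√(y + z(82)) = √(46388 + (-48 - 24/82)) = √(46388 + (-48 - 24*1/82)) = √(46388 + (-48 - 12/41)) = √(46388 - 1980/41) = √(1899928/41) = 2*√19474262/41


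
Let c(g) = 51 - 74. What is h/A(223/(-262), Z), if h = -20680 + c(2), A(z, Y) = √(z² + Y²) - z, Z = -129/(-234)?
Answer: 14044211298/242219 - 1614834*√107368498/242219 ≈ -11099.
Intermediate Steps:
c(g) = -23
Z = 43/78 (Z = -129*(-1/234) = 43/78 ≈ 0.55128)
A(z, Y) = √(Y² + z²) - z
h = -20703 (h = -20680 - 23 = -20703)
h/A(223/(-262), Z) = -20703/(√((43/78)² + (223/(-262))²) - 223/(-262)) = -20703/(√(1849/6084 + (223*(-1/262))²) - 223*(-1)/262) = -20703/(√(1849/6084 + (-223/262)²) - 1*(-223/262)) = -20703/(√(1849/6084 + 49729/68644) + 223/262) = -20703/(√(53684249/52203762) + 223/262) = -20703/(√107368498/10218 + 223/262) = -20703/(223/262 + √107368498/10218)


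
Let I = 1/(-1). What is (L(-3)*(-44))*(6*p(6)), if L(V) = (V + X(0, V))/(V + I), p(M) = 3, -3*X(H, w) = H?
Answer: -594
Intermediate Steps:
X(H, w) = -H/3
I = -1
L(V) = V/(-1 + V) (L(V) = (V - ⅓*0)/(V - 1) = (V + 0)/(-1 + V) = V/(-1 + V))
(L(-3)*(-44))*(6*p(6)) = (-3/(-1 - 3)*(-44))*(6*3) = (-3/(-4)*(-44))*18 = (-3*(-¼)*(-44))*18 = ((¾)*(-44))*18 = -33*18 = -594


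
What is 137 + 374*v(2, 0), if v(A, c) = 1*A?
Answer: 885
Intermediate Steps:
v(A, c) = A
137 + 374*v(2, 0) = 137 + 374*2 = 137 + 748 = 885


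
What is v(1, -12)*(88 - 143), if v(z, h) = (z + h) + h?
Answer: 1265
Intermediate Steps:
v(z, h) = z + 2*h (v(z, h) = (h + z) + h = z + 2*h)
v(1, -12)*(88 - 143) = (1 + 2*(-12))*(88 - 143) = (1 - 24)*(-55) = -23*(-55) = 1265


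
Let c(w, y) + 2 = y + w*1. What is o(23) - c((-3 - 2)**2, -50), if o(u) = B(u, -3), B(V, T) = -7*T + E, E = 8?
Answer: 56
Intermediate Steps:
B(V, T) = 8 - 7*T (B(V, T) = -7*T + 8 = 8 - 7*T)
o(u) = 29 (o(u) = 8 - 7*(-3) = 8 + 21 = 29)
c(w, y) = -2 + w + y (c(w, y) = -2 + (y + w*1) = -2 + (y + w) = -2 + (w + y) = -2 + w + y)
o(23) - c((-3 - 2)**2, -50) = 29 - (-2 + (-3 - 2)**2 - 50) = 29 - (-2 + (-5)**2 - 50) = 29 - (-2 + 25 - 50) = 29 - 1*(-27) = 29 + 27 = 56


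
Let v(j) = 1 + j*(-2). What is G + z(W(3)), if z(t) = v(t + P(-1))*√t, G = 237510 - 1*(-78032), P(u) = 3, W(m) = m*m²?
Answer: 315542 - 177*√3 ≈ 3.1524e+5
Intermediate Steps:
W(m) = m³
G = 315542 (G = 237510 + 78032 = 315542)
v(j) = 1 - 2*j
z(t) = √t*(-5 - 2*t) (z(t) = (1 - 2*(t + 3))*√t = (1 - 2*(3 + t))*√t = (1 + (-6 - 2*t))*√t = (-5 - 2*t)*√t = √t*(-5 - 2*t))
G + z(W(3)) = 315542 + √(3³)*(-5 - 2*3³) = 315542 + √27*(-5 - 2*27) = 315542 + (3*√3)*(-5 - 54) = 315542 + (3*√3)*(-59) = 315542 - 177*√3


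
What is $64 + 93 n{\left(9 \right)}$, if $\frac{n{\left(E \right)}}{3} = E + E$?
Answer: $5086$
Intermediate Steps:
$n{\left(E \right)} = 6 E$ ($n{\left(E \right)} = 3 \left(E + E\right) = 3 \cdot 2 E = 6 E$)
$64 + 93 n{\left(9 \right)} = 64 + 93 \cdot 6 \cdot 9 = 64 + 93 \cdot 54 = 64 + 5022 = 5086$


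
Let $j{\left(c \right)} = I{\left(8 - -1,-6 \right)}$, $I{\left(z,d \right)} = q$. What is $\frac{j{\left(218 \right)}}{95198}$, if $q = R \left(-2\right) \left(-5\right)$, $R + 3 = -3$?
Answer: $- \frac{30}{47599} \approx -0.00063027$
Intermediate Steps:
$R = -6$ ($R = -3 - 3 = -6$)
$q = -60$ ($q = \left(-6\right) \left(-2\right) \left(-5\right) = 12 \left(-5\right) = -60$)
$I{\left(z,d \right)} = -60$
$j{\left(c \right)} = -60$
$\frac{j{\left(218 \right)}}{95198} = - \frac{60}{95198} = \left(-60\right) \frac{1}{95198} = - \frac{30}{47599}$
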